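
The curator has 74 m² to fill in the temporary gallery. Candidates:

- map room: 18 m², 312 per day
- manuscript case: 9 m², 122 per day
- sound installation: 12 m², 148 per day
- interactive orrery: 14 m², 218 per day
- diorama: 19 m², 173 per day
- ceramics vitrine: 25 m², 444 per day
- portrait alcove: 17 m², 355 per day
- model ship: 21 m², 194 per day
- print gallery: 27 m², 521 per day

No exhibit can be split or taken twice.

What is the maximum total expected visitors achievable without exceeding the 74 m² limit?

Taking the top-ratio exhibits first gives ceramics vitrine + portrait alcove + print gallery for 1320 (69 m²).
Dropping ceramics vitrine frees 25 m²; slotting in map room + sound installation (30 m²) lifts the total to 1336 at 74 m².
That's the maximum — no swap from here does better than 1336.

1336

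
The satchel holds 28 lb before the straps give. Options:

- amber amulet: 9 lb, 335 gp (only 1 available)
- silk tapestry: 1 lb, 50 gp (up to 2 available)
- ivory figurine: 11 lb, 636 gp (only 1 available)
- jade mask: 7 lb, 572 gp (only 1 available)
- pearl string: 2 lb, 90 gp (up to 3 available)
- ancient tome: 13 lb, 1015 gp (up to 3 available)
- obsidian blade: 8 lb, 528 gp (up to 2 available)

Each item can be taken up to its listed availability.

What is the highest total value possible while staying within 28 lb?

2130

A density-first pass picks jade mask + ancient tome + obsidian blade — 2115 at 28 lb.
The 15 lb tied up in jade mask and obsidian blade is better spent on 2×silk tapestry + ancient tome — total rises to 2130 (28 lb).
That's the maximum — no swap from here does better than 2130.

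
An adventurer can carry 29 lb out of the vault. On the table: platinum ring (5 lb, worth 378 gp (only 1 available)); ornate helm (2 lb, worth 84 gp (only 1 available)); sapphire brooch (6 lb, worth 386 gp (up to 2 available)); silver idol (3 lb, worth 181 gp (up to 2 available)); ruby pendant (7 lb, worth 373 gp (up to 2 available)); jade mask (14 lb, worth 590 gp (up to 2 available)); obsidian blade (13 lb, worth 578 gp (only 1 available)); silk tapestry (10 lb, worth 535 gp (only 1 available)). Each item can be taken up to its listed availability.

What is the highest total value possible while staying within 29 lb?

1788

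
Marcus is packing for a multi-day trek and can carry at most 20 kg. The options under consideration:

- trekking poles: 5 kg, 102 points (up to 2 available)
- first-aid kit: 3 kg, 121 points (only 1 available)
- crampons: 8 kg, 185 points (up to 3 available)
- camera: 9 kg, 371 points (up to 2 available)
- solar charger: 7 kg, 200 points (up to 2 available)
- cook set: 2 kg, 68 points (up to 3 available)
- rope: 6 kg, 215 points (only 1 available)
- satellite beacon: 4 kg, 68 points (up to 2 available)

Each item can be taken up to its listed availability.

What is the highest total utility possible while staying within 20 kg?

Ranking by ratio (utility/kg): camera 41.22, first-aid kit 40.33, rope 35.83, cook set 34.00.
Taking 2×camera + cook set: 20 kg used, 810 in utility.
No other feasible combination exceeds 810.

810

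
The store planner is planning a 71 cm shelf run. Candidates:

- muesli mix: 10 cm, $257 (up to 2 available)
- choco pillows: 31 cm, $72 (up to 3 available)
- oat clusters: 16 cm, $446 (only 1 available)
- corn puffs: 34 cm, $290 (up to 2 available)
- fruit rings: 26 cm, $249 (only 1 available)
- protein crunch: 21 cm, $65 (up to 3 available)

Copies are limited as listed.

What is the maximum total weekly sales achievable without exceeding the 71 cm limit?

1250

Taking the top-ratio products first gives 2×muesli mix + oat clusters + fruit rings for 1209 (62 cm).
The 26 cm tied up in fruit rings is better spent on corn puffs — total rises to 1250 (70 cm).
The spare 1 cm is too small for any remaining product, and no exchange beats 1250.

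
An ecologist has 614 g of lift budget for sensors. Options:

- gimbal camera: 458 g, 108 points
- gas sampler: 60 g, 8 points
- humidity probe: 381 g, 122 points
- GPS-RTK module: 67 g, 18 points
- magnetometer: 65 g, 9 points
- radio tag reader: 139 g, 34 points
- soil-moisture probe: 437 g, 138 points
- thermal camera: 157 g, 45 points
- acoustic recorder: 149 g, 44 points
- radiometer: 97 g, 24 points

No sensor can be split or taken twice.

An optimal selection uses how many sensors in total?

3

Optimal total is 185.
humidity probe + GPS-RTK module + thermal camera hits 185 at 605 g.
Every optimal selection uses 3 sensors.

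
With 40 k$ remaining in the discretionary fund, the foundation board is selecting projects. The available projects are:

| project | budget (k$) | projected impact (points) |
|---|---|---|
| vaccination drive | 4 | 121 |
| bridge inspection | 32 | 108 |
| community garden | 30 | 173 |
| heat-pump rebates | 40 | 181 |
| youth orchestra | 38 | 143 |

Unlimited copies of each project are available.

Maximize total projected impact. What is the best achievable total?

10×vaccination drive uses 40 of the 40 k$ and totals 1210.
That's the maximum — no swap from here does better than 1210.

1210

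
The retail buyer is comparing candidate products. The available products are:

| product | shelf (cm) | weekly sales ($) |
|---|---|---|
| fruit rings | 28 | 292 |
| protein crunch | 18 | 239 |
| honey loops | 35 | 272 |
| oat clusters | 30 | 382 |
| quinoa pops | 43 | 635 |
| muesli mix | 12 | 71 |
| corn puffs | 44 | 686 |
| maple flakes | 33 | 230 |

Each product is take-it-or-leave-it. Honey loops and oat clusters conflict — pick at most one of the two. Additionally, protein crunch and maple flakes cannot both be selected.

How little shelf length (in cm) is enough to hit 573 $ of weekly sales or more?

Look for the lowest-shelf combination reaching 573.
quinoa pops reaches 635 using 43 cm.
Any bundle with less than 43 cm falls short of 573.

43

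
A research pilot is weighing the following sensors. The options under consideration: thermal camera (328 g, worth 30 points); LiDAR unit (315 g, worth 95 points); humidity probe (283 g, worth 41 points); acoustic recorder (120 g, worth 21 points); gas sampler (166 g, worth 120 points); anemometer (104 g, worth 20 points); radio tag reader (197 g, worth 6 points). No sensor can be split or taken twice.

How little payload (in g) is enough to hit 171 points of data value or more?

Minimise g subject to total data value ≥ 171.
LiDAR unit + gas sampler: 215 data value at 481 g.
No combination under 481 g hits 171.

481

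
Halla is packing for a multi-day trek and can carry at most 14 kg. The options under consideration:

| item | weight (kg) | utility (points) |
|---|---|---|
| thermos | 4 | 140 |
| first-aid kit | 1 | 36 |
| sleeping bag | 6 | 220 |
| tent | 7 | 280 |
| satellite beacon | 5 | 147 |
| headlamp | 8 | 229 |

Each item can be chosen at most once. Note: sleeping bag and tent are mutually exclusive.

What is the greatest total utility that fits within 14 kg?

463

First-aid kit + tent + satellite beacon uses 13 of the 14 kg and totals 463.
The closest alternative, thermos + first-aid kit + tent, reaches only 456.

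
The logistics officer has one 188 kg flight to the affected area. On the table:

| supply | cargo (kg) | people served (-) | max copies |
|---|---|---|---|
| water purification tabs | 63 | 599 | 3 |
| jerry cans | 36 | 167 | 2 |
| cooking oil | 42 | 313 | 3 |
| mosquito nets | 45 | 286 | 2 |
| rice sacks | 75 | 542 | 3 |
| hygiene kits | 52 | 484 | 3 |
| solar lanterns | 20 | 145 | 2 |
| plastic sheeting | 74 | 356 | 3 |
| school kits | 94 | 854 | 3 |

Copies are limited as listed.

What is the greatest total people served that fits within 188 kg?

Density check — water purification tabs 9.51, hygiene kits 9.31, school kits 9.09, cooking oil 7.45 are the best per kg.
Taking the top-ratio supplies first gives 2×water purification tabs + hygiene kits for 1682 (178 kg).
Replace water purification tabs with hygiene kits + solar lanterns: the trade gains 30 net, giving 1712 at 187 kg.
That's the maximum — no swap from here does better than 1712.

1712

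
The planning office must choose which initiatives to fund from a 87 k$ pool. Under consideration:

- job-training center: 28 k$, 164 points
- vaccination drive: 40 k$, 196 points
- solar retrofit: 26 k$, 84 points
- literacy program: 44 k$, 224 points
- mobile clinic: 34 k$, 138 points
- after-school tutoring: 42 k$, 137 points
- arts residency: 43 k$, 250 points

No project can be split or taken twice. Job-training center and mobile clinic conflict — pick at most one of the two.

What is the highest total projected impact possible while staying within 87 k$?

474

Ranking by ratio (projected impact/k$): job-training center 5.86, arts residency 5.81, literacy program 5.09.
A density-first pass picks job-training center + arts residency — 414 at 71 k$.
The 28 k$ tied up in job-training center is better spent on literacy program — total rises to 474 (87 k$).
Runner-up vaccination drive + arts residency tops out at 446.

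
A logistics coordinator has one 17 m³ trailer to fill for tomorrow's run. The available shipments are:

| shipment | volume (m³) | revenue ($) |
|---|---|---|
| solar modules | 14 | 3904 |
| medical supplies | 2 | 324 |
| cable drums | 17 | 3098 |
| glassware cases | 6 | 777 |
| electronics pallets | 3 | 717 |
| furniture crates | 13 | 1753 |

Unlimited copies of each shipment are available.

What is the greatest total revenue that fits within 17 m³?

Solar modules + electronics pallets uses 17 of the 17 m³ and totals 4621.
Nothing else within 17 m³ beats 4621.

4621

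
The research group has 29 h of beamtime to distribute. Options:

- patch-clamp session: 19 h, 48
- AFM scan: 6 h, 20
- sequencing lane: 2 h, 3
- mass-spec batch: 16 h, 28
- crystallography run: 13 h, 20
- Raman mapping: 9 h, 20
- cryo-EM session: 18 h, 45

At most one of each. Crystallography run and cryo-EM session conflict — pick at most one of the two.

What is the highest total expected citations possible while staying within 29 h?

Density check — AFM scan 3.33, patch-clamp session 2.53, cryo-EM session 2.50 are the best per h.
Patch-clamp session + AFM scan + sequencing lane uses 27 of the 29 h and totals 71.

71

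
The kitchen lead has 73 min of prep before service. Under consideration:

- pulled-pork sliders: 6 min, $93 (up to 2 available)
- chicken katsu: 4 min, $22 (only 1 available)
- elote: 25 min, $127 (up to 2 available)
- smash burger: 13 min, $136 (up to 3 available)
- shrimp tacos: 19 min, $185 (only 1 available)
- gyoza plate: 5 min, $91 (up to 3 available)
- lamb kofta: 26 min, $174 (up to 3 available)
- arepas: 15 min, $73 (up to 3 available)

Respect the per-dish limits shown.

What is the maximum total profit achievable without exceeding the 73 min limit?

916

By profit per min: gyoza plate 18.20, pulled-pork sliders 15.50, smash burger 10.46 lead.
The ratio heuristic lands on 2×pulled-pork sliders + chicken katsu + 3×smash burger + 3×gyoza plate (889) but leaves 3 min idle.
Replace chicken katsu and smash burger with shrimp tacos: the trade gains 27 net, giving 916 at 72 min.
The spare 1 min is too small for any remaining dish, and no exchange beats 916.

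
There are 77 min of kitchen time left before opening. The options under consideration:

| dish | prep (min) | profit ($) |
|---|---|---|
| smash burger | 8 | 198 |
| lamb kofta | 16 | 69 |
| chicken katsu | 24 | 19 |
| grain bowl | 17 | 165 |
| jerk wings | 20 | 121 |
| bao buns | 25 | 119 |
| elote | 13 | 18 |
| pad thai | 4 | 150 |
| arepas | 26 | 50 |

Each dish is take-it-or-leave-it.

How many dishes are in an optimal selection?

The maximum profit within 77 min is 753.
For example smash burger + grain bowl + jerk wings + bao buns + pad thai achieves it, using 74 min.
All optima have 5 dishes.

5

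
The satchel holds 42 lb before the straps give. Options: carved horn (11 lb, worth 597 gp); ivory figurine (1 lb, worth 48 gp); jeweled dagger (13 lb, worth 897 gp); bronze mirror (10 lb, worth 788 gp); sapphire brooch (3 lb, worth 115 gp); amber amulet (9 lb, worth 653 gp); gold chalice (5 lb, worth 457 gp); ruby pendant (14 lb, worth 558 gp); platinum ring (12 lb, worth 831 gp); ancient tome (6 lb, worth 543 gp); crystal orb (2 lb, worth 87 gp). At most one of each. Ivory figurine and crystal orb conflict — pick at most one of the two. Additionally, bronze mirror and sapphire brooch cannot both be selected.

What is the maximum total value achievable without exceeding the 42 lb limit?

Bronze mirror + amber amulet + gold chalice + platinum ring + ancient tome uses 42 of the 42 lb and totals 3272.
Every other selection either busts 42 lb or breaks a pairing rule or fails to beat 3272.

3272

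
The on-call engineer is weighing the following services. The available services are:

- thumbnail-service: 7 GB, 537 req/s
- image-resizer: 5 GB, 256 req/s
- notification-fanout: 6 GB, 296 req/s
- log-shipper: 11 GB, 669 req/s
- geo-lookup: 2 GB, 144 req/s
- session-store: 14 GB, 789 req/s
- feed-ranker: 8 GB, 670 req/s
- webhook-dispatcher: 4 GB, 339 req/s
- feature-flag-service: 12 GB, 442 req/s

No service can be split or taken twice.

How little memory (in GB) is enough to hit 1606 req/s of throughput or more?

Minimise GB subject to total throughput ≥ 1606.
thumbnail-service + geo-lookup + feed-ranker + webhook-dispatcher: 1690 throughput at 21 GB.
No combination under 21 GB hits 1606.

21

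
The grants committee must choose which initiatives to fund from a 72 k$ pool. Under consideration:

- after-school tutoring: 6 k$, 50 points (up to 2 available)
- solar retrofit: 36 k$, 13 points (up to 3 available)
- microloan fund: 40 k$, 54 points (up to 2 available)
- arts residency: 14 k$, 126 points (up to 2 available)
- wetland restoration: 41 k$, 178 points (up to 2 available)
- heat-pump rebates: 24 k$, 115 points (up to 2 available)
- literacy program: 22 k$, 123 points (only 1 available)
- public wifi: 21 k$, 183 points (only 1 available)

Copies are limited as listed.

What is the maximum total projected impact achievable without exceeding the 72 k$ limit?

558

Greedy by ratio would take 2×after-school tutoring + 2×arts residency + public wifi: 61 k$ used, total 535.
Replace 2×after-school tutoring with literacy program: the trade gains 23 net, giving 558 at 71 k$.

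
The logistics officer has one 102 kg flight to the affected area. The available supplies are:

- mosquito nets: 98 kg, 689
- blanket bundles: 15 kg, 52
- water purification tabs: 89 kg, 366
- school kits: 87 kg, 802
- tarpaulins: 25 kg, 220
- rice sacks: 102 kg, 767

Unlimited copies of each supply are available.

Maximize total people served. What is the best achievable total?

880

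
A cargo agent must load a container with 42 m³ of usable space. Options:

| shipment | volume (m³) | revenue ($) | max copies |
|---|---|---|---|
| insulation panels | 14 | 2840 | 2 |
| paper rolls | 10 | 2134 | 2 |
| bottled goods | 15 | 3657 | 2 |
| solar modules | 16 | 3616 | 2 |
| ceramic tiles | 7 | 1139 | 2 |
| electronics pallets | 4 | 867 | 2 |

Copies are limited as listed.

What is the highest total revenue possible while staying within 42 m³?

9448

Greedy by ratio would take 2×bottled goods + 2×electronics pallets: 38 m³ used, total 9048.
Dropping 2×electronics pallets frees 8 m³; slotting in paper rolls (10 m³) lifts the total to 9448 at 40 m³.
No other feasible combination exceeds 9448.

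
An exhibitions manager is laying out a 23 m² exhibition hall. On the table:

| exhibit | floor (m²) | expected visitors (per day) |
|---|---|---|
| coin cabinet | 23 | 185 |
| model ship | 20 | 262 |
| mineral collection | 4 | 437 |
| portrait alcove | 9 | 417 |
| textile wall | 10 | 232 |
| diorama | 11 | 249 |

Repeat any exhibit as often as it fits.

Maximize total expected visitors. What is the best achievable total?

2185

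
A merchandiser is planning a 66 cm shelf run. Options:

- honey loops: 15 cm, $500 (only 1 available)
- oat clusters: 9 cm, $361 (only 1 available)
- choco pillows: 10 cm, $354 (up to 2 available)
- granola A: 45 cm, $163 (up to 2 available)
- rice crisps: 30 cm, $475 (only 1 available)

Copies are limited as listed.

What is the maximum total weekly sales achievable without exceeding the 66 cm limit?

Density check — oat clusters 40.11, choco pillows 35.40, honey loops 33.33 are the best per cm.
Greedy by ratio would take honey loops + oat clusters + 2×choco pillows: 44 cm used, total 1569.
Dropping choco pillows frees 10 cm; slotting in rice crisps (30 cm) lifts the total to 1690 at 64 cm.
The spare 2 cm is too small for any remaining product, and no exchange beats 1690.

1690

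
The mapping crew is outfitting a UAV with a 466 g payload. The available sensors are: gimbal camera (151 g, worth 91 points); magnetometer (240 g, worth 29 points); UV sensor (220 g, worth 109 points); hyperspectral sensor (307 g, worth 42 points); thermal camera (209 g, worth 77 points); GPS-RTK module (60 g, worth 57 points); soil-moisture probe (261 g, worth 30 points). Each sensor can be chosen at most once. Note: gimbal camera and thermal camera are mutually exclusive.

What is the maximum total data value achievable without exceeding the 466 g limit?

257

By data value per g: GPS-RTK module 0.95, gimbal camera 0.60, UV sensor 0.50, thermal camera 0.37 lead.
Gimbal camera + UV sensor + GPS-RTK module uses 431 of the 466 g and totals 257.
Next best is gimbal camera + UV sensor at 200 (371 g) — short by 57.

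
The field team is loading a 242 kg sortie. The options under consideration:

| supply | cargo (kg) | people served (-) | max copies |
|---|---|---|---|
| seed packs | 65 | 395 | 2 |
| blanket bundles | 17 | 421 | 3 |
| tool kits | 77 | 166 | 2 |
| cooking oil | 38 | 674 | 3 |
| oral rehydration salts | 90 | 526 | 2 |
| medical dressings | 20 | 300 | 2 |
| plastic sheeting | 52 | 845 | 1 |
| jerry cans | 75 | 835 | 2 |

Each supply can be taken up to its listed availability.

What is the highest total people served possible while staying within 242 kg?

Taking 3×blanket bundles + 3×cooking oil + medical dressings + plastic sheeting: 237 kg used, 4430 in people served.

4430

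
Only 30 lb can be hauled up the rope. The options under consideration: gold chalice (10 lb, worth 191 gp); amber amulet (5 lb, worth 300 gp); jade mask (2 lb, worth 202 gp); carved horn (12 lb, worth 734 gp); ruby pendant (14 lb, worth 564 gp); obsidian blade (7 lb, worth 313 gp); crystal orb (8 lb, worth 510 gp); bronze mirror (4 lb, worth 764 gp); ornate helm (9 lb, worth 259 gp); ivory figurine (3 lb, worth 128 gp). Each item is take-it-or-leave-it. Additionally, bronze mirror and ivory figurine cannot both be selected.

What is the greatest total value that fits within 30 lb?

2313

Amber amulet + jade mask + carved horn + obsidian blade + bronze mirror uses 30 of the 30 lb and totals 2313.
That's the maximum — no feasible swap from here does better than 2313.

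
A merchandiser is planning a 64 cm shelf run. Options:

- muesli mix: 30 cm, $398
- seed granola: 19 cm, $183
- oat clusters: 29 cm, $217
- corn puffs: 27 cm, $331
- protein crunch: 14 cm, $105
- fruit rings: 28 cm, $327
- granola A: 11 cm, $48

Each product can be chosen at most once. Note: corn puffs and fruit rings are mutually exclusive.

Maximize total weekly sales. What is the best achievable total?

Density check — muesli mix 13.27, corn puffs 12.26, fruit rings 11.68 are the best per cm.
Best packing: muesli mix + corn puffs — 57 cm, 729 total.
The closest alternative, muesli mix + fruit rings, reaches only 725.

729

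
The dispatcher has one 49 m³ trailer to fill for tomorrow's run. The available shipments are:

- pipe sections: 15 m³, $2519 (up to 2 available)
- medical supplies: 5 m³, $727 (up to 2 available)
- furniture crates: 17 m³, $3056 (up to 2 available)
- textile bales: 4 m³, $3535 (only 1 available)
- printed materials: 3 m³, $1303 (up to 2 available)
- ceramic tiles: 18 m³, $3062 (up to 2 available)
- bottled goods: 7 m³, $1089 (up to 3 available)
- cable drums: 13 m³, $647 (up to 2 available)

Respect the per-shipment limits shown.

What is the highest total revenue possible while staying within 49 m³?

12980

Ranking by ratio (revenue/m³): textile bales 883.75, printed materials 434.33, furniture crates 179.76.
The ratio ordering already packs tightly: medical supplies + 2×furniture crates + textile bales + 2×printed materials, 49 m³, 12980.
No other feasible combination exceeds 12980.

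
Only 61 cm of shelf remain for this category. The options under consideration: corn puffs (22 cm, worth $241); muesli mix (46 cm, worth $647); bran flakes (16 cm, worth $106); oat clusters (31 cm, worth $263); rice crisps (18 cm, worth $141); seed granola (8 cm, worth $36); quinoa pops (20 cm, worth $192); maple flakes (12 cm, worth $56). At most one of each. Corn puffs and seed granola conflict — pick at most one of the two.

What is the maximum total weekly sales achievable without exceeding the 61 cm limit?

Taking muesli mix + maple flakes: 58 cm used, 703 in weekly sales.
That's the maximum — no feasible swap from here does better than 703.

703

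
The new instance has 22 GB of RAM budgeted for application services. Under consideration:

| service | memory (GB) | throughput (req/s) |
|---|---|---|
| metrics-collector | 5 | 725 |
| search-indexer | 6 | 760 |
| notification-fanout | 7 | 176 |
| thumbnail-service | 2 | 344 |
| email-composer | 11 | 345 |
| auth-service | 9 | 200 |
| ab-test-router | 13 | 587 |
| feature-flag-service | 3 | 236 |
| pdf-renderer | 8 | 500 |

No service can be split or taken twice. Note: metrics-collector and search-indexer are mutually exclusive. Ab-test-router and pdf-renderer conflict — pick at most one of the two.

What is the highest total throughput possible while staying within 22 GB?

1840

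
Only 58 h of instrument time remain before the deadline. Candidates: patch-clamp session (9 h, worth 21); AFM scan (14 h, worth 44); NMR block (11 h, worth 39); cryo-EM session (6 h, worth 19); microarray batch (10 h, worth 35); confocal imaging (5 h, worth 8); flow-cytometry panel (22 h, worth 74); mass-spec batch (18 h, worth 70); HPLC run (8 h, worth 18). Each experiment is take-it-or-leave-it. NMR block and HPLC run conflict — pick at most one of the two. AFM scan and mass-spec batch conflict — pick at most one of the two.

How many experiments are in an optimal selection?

4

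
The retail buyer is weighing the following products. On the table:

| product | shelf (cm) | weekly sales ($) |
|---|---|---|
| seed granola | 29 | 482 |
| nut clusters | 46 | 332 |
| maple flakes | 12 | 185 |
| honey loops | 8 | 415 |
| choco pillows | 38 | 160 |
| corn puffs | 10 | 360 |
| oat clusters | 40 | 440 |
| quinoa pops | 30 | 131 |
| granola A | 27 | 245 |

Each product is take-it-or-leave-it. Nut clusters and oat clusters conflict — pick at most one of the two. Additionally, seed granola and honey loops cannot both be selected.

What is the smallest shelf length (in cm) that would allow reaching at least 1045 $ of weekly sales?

Look for the lowest-shelf combination reaching 1045.
Taking maple flakes + honey loops + corn puffs + granola A gives 1205 (≥ 1045) for 57 cm.
No combination under 57 cm hits 1045.

57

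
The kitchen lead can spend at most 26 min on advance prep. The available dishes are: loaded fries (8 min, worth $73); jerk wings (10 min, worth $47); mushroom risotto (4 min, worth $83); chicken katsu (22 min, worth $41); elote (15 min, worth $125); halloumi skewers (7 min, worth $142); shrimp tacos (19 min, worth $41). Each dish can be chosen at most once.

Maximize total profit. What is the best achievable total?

350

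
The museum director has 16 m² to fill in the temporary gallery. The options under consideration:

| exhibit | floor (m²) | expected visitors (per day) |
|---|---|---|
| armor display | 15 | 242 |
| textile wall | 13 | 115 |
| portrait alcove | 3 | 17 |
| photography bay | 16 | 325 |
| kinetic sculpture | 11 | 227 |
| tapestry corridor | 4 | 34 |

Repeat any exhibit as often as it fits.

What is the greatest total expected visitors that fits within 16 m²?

325

Ranking by ratio (expected visitors/m²): kinetic sculpture 20.64, photography bay 20.31, armor display 16.13, textile wall 8.85.
Filling by ratio: kinetic sculpture + tapestry corridor for 261, with 1 m² left unused.
The 15 m² tied up in kinetic sculpture and tapestry corridor is better spent on photography bay — total rises to 325 (16 m²).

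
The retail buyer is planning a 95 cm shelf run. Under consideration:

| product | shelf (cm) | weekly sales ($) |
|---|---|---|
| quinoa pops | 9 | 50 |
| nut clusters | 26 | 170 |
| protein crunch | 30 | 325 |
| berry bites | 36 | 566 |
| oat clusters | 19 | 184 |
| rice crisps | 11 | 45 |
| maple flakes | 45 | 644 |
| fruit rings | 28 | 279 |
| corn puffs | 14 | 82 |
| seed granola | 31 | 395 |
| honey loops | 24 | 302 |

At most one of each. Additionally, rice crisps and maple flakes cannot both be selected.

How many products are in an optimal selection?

3

Best achievable weekly sales is 1292.
berry bites + maple flakes + corn puffs hits 1292 at 95 cm.
All optima have 3 products.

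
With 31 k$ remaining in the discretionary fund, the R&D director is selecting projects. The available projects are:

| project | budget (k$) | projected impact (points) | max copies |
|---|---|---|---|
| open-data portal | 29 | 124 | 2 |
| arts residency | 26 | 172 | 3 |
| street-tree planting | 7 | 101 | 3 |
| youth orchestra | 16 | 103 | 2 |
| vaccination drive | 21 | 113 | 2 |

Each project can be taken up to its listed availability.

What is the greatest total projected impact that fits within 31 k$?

The ratio heuristic lands on 3×street-tree planting (303) but leaves 10 k$ idle.
Dropping street-tree planting frees 7 k$; slotting in youth orchestra (16 k$) lifts the total to 305 at 30 k$.
That's the maximum — no swap from here does better than 305.

305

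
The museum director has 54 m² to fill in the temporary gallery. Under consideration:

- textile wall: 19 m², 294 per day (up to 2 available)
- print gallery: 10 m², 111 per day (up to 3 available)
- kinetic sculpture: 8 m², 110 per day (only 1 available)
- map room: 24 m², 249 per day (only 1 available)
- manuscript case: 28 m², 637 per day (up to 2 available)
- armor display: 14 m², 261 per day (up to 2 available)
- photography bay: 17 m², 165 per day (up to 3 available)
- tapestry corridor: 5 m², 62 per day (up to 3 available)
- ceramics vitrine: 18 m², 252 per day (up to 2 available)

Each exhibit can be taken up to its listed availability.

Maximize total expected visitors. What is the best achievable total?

The ratio heuristic lands on kinetic sculpture + manuscript case + armor display (1008) but leaves 4 m² idle.
Replace kinetic sculpture with 2×tapestry corridor: the trade gains 14 net, giving 1022 at 52 m².

1022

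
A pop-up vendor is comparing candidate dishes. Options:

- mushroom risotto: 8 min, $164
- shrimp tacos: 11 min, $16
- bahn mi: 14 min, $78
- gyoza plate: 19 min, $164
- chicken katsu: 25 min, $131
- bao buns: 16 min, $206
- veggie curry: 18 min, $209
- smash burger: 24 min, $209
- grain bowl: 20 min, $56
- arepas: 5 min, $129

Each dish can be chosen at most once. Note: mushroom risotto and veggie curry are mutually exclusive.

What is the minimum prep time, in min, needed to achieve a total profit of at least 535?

Look for the lowest-prep combination reaching 535.
bao buns + veggie curry + arepas: 544 profit at 39 min.
No combination under 39 min hits 535.

39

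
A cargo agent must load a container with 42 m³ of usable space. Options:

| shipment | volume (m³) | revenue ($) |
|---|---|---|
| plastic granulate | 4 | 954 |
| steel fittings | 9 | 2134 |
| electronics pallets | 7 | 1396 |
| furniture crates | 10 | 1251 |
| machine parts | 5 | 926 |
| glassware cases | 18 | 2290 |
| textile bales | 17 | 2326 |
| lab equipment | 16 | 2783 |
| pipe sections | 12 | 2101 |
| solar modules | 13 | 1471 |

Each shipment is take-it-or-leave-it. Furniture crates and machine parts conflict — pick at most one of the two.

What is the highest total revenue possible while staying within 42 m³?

Filling by ratio: plastic granulate + steel fittings + electronics pallets + machine parts + pipe sections for 7511, with 5 m³ left unused.
Dropping pipe sections frees 12 m³; slotting in lab equipment (16 m³) lifts the total to 8193 at 41 m³.

8193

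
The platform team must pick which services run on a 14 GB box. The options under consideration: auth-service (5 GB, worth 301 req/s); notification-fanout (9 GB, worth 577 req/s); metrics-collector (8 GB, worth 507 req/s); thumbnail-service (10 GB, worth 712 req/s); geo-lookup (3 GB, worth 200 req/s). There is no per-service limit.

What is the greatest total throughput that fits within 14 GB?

Best packing: thumbnail-service + geo-lookup — 13 GB, 912 total.
The spare 1 GB is too small for any remaining service, and no exchange beats 912.

912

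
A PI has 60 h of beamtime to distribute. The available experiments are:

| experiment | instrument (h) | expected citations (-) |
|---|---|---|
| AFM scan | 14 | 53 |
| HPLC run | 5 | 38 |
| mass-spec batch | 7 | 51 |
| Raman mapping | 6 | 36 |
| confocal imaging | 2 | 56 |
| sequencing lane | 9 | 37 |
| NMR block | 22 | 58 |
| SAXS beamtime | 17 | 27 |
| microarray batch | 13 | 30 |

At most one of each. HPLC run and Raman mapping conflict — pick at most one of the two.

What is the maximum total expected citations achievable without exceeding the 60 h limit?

AFM scan + HPLC run + mass-spec batch + confocal imaging + sequencing lane + NMR block uses 59 of the 60 h and totals 293.
Runner-up AFM scan + mass-spec batch + Raman mapping + confocal imaging + sequencing lane + NMR block tops out at 291.

293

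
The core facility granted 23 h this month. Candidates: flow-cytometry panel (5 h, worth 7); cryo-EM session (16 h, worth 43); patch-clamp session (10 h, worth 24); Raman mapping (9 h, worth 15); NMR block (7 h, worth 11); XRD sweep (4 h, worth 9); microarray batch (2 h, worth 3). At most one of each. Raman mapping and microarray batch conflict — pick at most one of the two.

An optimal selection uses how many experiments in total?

Optimal total is 55.
cryo-EM session + XRD sweep + microarray batch hits 55 at 22 h.
Any selection reaching 55 contains exactly 3 experiments.

3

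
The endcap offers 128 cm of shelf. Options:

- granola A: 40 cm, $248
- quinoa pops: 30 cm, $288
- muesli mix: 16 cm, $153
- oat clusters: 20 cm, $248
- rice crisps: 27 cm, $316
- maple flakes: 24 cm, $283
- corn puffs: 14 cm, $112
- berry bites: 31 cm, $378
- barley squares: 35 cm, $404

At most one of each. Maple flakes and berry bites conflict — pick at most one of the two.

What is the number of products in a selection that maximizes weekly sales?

The maximum weekly sales within 128 cm is 1458.
For example oat clusters + rice crisps + corn puffs + berry bites + barley squares achieves it, using 127 cm.
All optima have 5 products.

5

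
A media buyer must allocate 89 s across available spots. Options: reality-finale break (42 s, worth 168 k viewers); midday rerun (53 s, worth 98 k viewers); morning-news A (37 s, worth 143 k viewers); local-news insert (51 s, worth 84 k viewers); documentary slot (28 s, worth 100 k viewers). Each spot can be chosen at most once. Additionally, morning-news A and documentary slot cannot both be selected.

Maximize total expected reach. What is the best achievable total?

The ratio ordering already packs tightly: reality-finale break + morning-news A, 79 s, 311.
The closest alternative, reality-finale break + documentary slot, reaches only 268.

311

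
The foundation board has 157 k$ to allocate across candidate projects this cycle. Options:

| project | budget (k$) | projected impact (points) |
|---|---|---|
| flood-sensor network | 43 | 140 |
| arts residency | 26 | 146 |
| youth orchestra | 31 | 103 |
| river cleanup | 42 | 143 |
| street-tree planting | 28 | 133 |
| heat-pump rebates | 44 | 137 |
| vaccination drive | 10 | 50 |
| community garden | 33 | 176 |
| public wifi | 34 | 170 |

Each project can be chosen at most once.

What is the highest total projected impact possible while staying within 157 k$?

728

Filling by ratio: arts residency + street-tree planting + vaccination drive + community garden + public wifi for 675, with 26 k$ left unused.
Replace vaccination drive with youth orchestra: the trade gains 53 net, giving 728 at 152 k$.
The spare 5 k$ is too small for any remaining project, and no exchange beats 728.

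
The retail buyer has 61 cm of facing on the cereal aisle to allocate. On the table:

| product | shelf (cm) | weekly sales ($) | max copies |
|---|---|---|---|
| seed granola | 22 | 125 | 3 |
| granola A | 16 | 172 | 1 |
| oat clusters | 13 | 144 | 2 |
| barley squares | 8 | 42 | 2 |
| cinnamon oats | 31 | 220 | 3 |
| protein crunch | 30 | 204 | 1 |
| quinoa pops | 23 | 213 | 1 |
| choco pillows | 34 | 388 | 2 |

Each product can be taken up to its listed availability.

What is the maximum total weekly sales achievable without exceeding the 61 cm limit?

676

The ratio ordering already packs tightly: 2×oat clusters + choco pillows, 60 cm, 676.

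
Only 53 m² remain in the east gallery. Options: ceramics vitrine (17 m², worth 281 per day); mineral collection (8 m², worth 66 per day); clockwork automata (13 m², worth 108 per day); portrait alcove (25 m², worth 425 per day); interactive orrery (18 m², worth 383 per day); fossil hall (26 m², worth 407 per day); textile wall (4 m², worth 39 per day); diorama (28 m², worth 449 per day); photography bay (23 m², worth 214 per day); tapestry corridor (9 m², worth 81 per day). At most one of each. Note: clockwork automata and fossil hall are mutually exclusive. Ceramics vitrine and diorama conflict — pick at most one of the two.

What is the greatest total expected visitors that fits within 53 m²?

Taking the top-ratio exhibits first gives portrait alcove + interactive orrery + textile wall for 847 (47 m²).
Dropping textile wall frees 4 m²; slotting in tapestry corridor (9 m²) lifts the total to 889 at 52 m².

889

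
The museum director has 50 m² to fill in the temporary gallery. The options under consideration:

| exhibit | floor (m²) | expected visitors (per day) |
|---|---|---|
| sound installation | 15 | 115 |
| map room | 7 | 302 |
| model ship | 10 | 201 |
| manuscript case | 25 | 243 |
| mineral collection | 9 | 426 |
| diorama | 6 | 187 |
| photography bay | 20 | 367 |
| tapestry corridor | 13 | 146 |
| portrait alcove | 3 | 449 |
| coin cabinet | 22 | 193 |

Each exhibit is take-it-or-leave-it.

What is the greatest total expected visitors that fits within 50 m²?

By expected visitors per m²: portrait alcove 149.67, mineral collection 47.33, map room 43.14, diorama 31.17 lead.
Filling by ratio: map room + model ship + mineral collection + diorama + tapestry corridor + portrait alcove for 1711, with 2 m² left unused.
Replace diorama and tapestry corridor with photography bay: the trade gains 34 net, giving 1745 at 49 m².
Nothing else within 50 m² beats 1745.

1745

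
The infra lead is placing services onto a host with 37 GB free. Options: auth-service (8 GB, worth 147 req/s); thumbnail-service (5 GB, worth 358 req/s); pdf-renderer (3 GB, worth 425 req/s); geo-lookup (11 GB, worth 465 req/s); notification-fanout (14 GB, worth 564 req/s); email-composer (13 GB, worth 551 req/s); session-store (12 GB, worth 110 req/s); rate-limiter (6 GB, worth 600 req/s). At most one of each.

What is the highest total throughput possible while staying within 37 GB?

Ranking by ratio (throughput/GB): pdf-renderer 141.67, rate-limiter 100.00, thumbnail-service 71.60.
Filling by ratio: auth-service + thumbnail-service + pdf-renderer + email-composer + rate-limiter for 2081, with 2 GB left unused.
The 13 GB tied up in auth-service and thumbnail-service is better spent on notification-fanout — total rises to 2140 (36 GB).
Every other selection either busts 37 GB or fails to beat 2140.

2140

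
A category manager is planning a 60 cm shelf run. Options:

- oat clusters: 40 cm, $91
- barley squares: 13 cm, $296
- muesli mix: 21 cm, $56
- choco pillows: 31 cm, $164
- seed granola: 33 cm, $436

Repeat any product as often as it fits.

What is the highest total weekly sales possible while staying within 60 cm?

1184

Ranking by ratio (weekly sales/cm): barley squares 22.77, seed granola 13.21, choco pillows 5.29, muesli mix 2.67.
Taking 4×barley squares: 52 cm used, 1184 in weekly sales.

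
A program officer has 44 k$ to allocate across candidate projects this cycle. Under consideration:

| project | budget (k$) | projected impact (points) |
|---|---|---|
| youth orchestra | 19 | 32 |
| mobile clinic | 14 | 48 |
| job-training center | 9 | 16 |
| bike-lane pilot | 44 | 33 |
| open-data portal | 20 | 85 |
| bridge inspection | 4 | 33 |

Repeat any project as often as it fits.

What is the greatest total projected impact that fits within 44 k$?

The ratio ordering already packs tightly: 11×bridge inspection, 44 k$, 363.
Nothing else within 44 k$ beats 363.

363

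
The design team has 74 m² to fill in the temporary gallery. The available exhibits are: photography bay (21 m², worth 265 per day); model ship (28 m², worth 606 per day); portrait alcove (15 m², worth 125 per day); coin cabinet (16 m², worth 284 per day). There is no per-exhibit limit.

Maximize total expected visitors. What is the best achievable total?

The ratio ordering already packs tightly: 2×model ship + coin cabinet, 72 m², 1496.

1496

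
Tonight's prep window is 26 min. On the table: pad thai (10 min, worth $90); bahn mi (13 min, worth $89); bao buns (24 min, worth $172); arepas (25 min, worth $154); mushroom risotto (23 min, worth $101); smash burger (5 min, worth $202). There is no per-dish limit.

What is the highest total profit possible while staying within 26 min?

5×smash burger uses 25 of the 26 min and totals 1010.

1010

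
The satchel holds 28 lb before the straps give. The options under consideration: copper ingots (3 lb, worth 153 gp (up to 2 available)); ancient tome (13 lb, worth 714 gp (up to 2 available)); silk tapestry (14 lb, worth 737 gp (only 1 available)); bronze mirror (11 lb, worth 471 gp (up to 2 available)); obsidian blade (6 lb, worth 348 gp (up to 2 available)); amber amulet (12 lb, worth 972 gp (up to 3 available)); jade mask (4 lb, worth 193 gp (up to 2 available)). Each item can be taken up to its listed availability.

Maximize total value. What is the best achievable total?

2137

By value per lb: amber amulet 81.00, obsidian blade 58.00, ancient tome 54.92 lead.
The ratio heuristic lands on copper ingots + 2×amber amulet (2097) but leaves 1 lb idle.
Dropping copper ingots frees 3 lb; slotting in jade mask (4 lb) lifts the total to 2137 at 28 lb.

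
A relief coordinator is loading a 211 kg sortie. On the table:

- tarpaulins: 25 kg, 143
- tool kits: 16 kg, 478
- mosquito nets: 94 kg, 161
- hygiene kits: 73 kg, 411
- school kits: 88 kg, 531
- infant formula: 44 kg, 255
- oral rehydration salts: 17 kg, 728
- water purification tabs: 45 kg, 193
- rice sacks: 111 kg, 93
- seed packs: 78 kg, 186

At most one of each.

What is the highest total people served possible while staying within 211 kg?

Taking the top-ratio supplies first gives tarpaulins + tool kits + school kits + infant formula + oral rehydration salts for 2135 (190 kg).
Replace tarpaulins with water purification tabs: the trade gains 50 net, giving 2185 at 210 kg.
Next best is tool kits + hygiene kits + school kits + oral rehydration salts at 2148 (194 kg) — short by 37.

2185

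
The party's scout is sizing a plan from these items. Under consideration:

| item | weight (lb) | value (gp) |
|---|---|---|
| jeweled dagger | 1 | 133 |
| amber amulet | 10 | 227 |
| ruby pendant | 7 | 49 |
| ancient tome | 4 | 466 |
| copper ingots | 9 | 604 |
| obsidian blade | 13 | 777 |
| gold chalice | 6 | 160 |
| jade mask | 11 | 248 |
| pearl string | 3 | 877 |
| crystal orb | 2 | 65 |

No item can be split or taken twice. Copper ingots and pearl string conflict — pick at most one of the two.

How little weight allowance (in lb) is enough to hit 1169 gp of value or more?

7

Look for the lowest-weight combination reaching 1169.
Taking ancient tome + pearl string gives 1343 (≥ 1169) for 7 lb.
Below 7 lb the best achievable stays under 1169.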